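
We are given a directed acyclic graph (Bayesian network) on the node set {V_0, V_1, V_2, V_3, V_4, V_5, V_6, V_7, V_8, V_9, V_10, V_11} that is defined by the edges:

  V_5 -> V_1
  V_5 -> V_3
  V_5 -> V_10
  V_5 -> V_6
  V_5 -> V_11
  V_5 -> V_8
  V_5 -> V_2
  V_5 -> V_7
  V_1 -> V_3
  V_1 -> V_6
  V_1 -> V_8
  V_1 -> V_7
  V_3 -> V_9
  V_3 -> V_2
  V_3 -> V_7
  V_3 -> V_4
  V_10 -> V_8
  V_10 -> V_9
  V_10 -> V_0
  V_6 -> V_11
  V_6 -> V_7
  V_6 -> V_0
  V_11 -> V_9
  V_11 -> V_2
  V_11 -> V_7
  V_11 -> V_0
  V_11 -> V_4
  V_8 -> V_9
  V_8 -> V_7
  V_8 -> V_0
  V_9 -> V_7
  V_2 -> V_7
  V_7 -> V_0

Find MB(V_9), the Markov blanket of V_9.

By definition, MB(V_9) is built from V_9's parents, V_9's children, and the co-parents of V_9.
Ch(V_9) = {V_7}.
V_9 has parents V_3, V_8, V_10, V_11.
Co-parents of V_9 (other parents of its children):
  V_7's other parents are V_1, V_2, V_3, V_5, V_6, V_8, V_11.
MB(V_9) = {V_1, V_2, V_3, V_5, V_6, V_7, V_8, V_10, V_11}.

{V_1, V_2, V_3, V_5, V_6, V_7, V_8, V_10, V_11}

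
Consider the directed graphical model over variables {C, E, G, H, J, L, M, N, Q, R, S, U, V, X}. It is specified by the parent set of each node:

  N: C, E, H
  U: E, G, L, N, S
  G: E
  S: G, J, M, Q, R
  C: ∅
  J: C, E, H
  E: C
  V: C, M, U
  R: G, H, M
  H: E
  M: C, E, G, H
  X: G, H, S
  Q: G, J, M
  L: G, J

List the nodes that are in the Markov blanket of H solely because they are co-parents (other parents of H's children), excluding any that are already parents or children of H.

Children of H: J, M, N, R, X.
  J's other parents are C, E.
  M also has parents C, E, G.
  N's other parents are C, E.
  R's other parents are G, M.
  X's other parents are G, S.
Excluding nodes already adjacent to H (E, J, M, N, R, X), the co-parent-only contribution is {C, G, S}.

{C, G, S}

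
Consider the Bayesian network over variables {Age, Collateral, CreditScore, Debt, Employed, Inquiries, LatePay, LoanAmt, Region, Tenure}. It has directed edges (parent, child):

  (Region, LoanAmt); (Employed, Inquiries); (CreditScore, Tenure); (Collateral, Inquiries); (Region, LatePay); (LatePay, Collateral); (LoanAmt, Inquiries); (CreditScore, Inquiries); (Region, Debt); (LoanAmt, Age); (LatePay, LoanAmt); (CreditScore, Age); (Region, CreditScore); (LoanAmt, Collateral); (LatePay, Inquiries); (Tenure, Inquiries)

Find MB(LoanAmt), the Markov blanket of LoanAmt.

{Age, Collateral, CreditScore, Employed, Inquiries, LatePay, Region, Tenure}

LoanAmt's children: Age, Collateral, Inquiries.
LoanAmt's parents: LatePay, Region.
Other parents of LoanAmt's children:
  Collateral: LatePay
  Inquiries: Collateral, CreditScore, Employed, LatePay, Tenure
  Age: CreditScore
Taking the union gives {Age, Collateral, CreditScore, Employed, Inquiries, LatePay, Region, Tenure}.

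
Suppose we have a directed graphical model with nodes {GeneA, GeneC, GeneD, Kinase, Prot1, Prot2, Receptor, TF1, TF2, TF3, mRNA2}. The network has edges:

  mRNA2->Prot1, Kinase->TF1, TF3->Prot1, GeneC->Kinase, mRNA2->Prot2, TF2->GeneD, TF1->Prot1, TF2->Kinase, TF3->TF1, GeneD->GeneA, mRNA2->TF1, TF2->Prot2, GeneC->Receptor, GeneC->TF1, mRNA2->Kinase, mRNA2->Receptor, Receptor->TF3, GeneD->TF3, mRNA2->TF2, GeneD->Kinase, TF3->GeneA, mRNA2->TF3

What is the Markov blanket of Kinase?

Recall MB(v) = parents ∪ children ∪ spouses, where spouses are the other parents of v's children.
Kinase's children: TF1.
Parents of Kinase: GeneC, GeneD, TF2, mRNA2.
Other parents of Kinase's children:
  parents(TF1) \ {Kinase} = {GeneC, TF3, mRNA2}.
Taking the union gives {GeneC, GeneD, TF1, TF2, TF3, mRNA2}.

{GeneC, GeneD, TF1, TF2, TF3, mRNA2}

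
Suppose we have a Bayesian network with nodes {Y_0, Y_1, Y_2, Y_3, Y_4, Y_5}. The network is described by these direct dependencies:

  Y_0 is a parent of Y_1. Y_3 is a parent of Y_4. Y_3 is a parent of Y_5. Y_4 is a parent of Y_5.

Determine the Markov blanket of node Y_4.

{Y_3, Y_5}

Recall MB(v) = parents ∪ children ∪ spouses, where spouses are the other parents of v's children.
Y_4 has child Y_5.
Y_4 has parent Y_3.
For each child, the remaining parents (spouses of Y_4):
  Y_5's other parent is Y_3.
So the Markov blanket of Y_4 is {Y_3, Y_5}.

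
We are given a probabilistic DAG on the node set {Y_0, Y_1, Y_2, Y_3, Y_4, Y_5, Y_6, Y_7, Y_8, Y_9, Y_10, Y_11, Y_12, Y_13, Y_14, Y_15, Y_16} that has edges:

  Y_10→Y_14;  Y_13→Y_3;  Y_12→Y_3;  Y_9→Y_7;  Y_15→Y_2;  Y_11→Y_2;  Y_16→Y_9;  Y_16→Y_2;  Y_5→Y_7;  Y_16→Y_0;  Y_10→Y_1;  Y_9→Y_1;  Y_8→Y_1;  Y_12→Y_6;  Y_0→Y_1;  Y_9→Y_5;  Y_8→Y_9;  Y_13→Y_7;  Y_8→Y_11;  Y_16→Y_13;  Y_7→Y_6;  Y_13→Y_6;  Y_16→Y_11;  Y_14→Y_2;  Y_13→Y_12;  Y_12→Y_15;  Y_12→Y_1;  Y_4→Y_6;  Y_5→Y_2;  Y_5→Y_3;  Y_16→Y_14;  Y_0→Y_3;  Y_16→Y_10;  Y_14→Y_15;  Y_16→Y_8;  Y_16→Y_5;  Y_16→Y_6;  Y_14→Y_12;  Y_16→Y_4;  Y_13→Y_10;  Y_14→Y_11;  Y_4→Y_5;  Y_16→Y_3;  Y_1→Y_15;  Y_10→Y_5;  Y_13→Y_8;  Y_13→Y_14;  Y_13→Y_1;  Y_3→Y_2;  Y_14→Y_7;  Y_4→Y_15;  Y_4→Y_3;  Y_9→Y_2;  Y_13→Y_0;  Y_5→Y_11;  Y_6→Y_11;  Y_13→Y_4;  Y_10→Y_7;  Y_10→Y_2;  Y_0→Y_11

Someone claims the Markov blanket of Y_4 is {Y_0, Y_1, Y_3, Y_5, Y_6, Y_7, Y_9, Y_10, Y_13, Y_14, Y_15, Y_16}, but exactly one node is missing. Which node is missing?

Y_12

By definition, MB(Y_4) is built from Y_4's parents, Y_4's children, and the co-parents of Y_4.
Pa(Y_4) = {Y_13, Y_16}.
Y_4's children: Y_3, Y_5, Y_6, Y_15.
For each child, the remaining parents (spouses of Y_4):
  Y_5: Y_9, Y_10, Y_16
  Y_3: Y_0, Y_5, Y_12, Y_13, Y_16
  Y_15: Y_1, Y_12, Y_14
  Y_6: Y_7, Y_12, Y_13, Y_16
MB(Y_4) = {Y_0, Y_1, Y_3, Y_5, Y_6, Y_7, Y_9, Y_10, Y_12, Y_13, Y_14, Y_15, Y_16}.
Comparing with the claimed set, Y_12 is missing.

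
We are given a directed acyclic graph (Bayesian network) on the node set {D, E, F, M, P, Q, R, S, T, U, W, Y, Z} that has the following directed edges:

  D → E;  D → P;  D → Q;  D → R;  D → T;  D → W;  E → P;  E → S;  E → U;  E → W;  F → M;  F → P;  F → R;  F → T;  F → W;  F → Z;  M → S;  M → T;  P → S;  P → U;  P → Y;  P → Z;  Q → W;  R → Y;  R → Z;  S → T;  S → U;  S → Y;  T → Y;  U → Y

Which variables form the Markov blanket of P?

A node's Markov blanket = Pa ∪ Ch ∪ (parents of Ch other than the node itself).
Parents of P: D, E, F.
P's children: S, U, Y, Z.
Co-parents of P (other parents of its children):
  S also has parents E, M.
  U's other parents are E, S.
  parents(Y) \ {P} = {R, S, T, U}.
  Z also has parents F, R.
Taking the union gives {D, E, F, M, R, S, T, U, Y, Z}.

{D, E, F, M, R, S, T, U, Y, Z}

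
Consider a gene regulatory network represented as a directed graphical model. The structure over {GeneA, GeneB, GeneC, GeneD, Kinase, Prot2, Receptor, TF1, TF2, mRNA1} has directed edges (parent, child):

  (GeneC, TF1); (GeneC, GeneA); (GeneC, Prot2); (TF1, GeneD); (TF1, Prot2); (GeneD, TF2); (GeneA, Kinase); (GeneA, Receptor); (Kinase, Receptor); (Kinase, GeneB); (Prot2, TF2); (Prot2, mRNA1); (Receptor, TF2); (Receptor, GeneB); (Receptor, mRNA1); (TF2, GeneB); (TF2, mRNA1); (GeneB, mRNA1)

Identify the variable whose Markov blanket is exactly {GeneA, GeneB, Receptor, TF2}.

The target node must have every member of {GeneA, GeneB, Receptor, TF2} as a parent, child, or co-parent, and no others.
Parents of Kinase: GeneA; children: GeneB, Receptor; co-parents: GeneA, Receptor, TF2.
These exactly cover the given set, so the node is Kinase.

Kinase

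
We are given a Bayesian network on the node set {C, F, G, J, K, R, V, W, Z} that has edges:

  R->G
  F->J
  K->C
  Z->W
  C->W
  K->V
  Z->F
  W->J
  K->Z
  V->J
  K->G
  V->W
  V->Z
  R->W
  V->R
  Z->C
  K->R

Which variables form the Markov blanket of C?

{K, R, V, W, Z}

Children of C: W.
C has parents K, Z.
For each child, the remaining parents (spouses of C):
  W: R, V, Z
Taking the union gives {K, R, V, W, Z}.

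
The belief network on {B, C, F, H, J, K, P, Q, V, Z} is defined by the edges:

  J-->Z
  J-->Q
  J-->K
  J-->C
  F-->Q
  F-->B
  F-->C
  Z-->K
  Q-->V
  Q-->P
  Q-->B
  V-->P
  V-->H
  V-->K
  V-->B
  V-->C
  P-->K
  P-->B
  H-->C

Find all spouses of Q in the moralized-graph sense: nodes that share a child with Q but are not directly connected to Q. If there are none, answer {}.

{}

Children of Q: B, P, V.
  V: no additional parents.
  P also has parent V.
  B's other parents are F, P, V.
Excluding nodes already adjacent to Q (B, F, J, P, V), the co-parent-only contribution is {}.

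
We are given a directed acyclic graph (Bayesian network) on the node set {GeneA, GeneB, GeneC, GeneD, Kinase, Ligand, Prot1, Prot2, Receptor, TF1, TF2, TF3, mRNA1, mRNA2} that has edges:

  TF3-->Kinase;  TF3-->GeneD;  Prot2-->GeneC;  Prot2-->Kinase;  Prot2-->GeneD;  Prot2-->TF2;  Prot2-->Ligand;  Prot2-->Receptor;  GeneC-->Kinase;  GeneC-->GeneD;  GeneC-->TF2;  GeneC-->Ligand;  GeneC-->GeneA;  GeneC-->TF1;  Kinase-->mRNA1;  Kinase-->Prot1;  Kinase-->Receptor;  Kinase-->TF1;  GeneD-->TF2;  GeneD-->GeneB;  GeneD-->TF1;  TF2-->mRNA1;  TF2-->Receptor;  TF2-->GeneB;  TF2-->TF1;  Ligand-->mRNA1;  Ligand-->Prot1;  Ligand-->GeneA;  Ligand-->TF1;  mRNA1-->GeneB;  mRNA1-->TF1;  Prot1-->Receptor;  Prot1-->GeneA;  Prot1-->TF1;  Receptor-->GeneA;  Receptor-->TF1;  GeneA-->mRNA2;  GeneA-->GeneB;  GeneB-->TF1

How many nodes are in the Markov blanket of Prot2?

Prot2 has no parents.
Prot2's children: GeneC, GeneD, Kinase, Ligand, Receptor, TF2.
Co-parents of Prot2 (other parents of its children):
  GeneC: no additional parents.
  Kinase also has parents GeneC, TF3.
  parents(GeneD) \ {Prot2} = {GeneC, TF3}.
  TF2 also has parents GeneC, GeneD.
  Ligand also has parent GeneC.
  Receptor also has parents Kinase, Prot1, TF2.
MB(Prot2) = {GeneC, GeneD, Kinase, Ligand, Prot1, Receptor, TF2, TF3}, which has 8 nodes.

8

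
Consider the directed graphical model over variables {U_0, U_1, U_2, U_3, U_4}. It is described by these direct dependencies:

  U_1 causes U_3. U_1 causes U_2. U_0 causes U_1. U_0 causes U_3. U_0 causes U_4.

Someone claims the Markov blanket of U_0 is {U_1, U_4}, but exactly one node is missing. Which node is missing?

U_3

U_0 has children U_1, U_3, U_4.
U_0's parents: none.
Parents of each child, excluding U_0:
  U_1 has no other parent.
  parents(U_3) \ {U_0} = {U_1}.
  U_4: no additional parents.
MB(U_0) = {U_1, U_3, U_4}.
Comparing with the claimed set, U_3 is missing.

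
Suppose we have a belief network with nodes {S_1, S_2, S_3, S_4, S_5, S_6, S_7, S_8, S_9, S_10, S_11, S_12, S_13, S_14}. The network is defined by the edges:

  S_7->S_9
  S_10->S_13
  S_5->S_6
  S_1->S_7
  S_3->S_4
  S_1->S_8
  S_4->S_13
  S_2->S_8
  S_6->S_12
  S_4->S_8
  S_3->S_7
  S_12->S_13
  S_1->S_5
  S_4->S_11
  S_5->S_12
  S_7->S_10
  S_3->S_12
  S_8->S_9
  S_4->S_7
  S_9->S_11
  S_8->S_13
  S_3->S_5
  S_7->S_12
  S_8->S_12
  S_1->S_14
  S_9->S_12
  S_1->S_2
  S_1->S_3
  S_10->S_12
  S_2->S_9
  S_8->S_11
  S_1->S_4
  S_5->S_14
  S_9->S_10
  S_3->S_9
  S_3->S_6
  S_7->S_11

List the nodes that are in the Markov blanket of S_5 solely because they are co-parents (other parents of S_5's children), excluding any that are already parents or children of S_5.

{S_7, S_8, S_9, S_10}

Children of S_5: S_6, S_12, S_14.
  parents(S_6) \ {S_5} = {S_3}.
  S_12's other parents are S_3, S_6, S_7, S_8, S_9, S_10.
  S_14 also has parent S_1.
Excluding nodes already adjacent to S_5 (S_1, S_3, S_6, S_12, S_14), the co-parent-only contribution is {S_7, S_8, S_9, S_10}.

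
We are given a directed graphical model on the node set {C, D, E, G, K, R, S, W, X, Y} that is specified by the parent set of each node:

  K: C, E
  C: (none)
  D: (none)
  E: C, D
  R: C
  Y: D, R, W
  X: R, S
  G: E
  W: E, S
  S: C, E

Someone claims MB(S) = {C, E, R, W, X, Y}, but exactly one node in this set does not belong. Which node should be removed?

Recall MB(v) = parents ∪ children ∪ spouses, where spouses are the other parents of v's children.
Pa(S) = {C, E}.
Ch(S) = {W, X}.
Parents of each child, excluding S:
  W: E
  X: R
MB(S) = {C, E, R, W, X}.
Y is neither a parent, child, nor co-parent of S, so it does not belong.

Y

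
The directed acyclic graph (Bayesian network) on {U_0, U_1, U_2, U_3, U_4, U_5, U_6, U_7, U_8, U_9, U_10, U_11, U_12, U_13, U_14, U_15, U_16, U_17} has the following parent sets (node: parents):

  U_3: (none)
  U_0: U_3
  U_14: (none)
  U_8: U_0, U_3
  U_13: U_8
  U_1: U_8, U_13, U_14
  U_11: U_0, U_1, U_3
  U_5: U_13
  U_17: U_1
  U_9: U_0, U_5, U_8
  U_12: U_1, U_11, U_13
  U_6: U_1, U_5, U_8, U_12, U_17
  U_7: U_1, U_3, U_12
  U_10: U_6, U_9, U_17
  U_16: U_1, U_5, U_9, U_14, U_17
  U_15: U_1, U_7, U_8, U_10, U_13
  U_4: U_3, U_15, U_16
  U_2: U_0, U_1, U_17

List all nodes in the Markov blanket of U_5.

Pa(U_5) = {U_13}.
Children of U_5: U_6, U_9, U_16.
For each child, the remaining parents (spouses of U_5):
  U_9: U_0, U_8
  U_6: U_1, U_8, U_12, U_17
  U_16: U_1, U_9, U_14, U_17
Taking the union gives {U_0, U_1, U_6, U_8, U_9, U_12, U_13, U_14, U_16, U_17}.

{U_0, U_1, U_6, U_8, U_9, U_12, U_13, U_14, U_16, U_17}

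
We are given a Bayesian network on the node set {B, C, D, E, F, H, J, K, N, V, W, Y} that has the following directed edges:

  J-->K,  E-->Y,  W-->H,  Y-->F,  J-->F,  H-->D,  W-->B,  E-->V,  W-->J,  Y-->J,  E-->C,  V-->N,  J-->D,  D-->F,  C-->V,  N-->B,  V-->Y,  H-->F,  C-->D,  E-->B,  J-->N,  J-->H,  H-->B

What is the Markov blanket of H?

{B, C, D, E, F, J, N, W, Y}

Pa(H) = {J, W}.
H's children: B, D, F.
Parents of each child, excluding H:
  parents(D) \ {H} = {C, J}.
  B's other parents are E, N, W.
  parents(F) \ {H} = {D, J, Y}.
Union: {J, W} ∪ {B, D, F} ∪ {C, D, E, J, N, W, Y} = {B, C, D, E, F, J, N, W, Y}.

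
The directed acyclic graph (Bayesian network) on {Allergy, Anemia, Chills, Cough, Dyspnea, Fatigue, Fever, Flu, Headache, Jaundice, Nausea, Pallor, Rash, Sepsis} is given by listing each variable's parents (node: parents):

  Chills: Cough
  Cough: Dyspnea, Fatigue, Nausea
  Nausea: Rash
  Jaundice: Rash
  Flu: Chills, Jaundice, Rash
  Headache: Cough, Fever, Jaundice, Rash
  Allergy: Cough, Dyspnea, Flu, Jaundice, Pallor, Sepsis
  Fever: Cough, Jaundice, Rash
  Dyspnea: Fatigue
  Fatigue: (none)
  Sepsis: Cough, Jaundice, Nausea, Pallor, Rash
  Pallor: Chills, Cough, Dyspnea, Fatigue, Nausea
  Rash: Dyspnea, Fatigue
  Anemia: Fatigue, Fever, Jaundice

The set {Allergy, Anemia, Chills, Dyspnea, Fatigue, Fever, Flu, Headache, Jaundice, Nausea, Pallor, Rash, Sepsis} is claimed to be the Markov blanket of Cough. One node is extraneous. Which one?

Cough's children: Allergy, Chills, Fever, Headache, Pallor, Sepsis.
Pa(Cough) = {Dyspnea, Fatigue, Nausea}.
Parents of each child, excluding Cough:
  Chills: —
  Fever: Jaundice, Rash
  Pallor: Chills, Dyspnea, Fatigue, Nausea
  Sepsis: Jaundice, Nausea, Pallor, Rash
  Allergy: Dyspnea, Flu, Jaundice, Pallor, Sepsis
  Headache: Fever, Jaundice, Rash
MB(Cough) = {Allergy, Chills, Dyspnea, Fatigue, Fever, Flu, Headache, Jaundice, Nausea, Pallor, Rash, Sepsis}.
Anemia is neither a parent, child, nor co-parent of Cough, so it does not belong.

Anemia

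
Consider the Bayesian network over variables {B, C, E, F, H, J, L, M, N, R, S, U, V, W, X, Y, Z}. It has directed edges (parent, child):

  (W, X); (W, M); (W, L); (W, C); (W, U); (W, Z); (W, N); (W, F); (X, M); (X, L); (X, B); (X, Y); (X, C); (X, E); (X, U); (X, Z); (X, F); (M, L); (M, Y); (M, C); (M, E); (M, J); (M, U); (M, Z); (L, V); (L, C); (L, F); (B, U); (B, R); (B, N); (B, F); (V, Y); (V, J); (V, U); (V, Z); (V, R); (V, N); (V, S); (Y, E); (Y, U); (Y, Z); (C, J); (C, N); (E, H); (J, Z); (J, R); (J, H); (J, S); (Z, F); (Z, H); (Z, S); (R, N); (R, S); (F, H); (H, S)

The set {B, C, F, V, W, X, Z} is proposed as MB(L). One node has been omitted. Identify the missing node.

The Markov blanket of a node is its parents, its children, and the other parents of its children.
Children of L: C, F, V.
L has parents M, W, X.
For each child, the remaining parents (spouses of L):
  V: no additional parents.
  C also has parents M, W, X.
  F's other parents are B, W, X, Z.
MB(L) = {B, C, F, M, V, W, X, Z}.
Comparing with the claimed set, M is missing.

M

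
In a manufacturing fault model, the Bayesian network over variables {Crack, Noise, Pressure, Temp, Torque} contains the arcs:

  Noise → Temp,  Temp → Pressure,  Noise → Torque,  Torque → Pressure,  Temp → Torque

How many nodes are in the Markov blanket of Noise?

2

Pa(Noise) = {}.
Ch(Noise) = {Temp, Torque}.
For each child, the remaining parents (spouses of Noise):
  Temp has no other parent.
  parents(Torque) \ {Noise} = {Temp}.
MB(Noise) = {Temp, Torque}, which has 2 nodes.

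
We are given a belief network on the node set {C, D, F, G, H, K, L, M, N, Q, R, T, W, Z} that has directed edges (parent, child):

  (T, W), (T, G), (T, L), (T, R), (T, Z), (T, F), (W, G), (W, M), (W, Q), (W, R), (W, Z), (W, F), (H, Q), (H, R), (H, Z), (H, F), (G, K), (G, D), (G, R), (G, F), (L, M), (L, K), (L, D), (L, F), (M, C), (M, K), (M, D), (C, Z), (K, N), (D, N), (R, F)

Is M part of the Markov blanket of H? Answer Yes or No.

No

Pa(H) = {}.
Children of H: F, Q, R, Z.
Parents of each child, excluding H:
  Q: W
  R: G, T, W
  Z: C, T, W
  F: G, L, R, T, W
MB(H) = {C, F, G, L, Q, R, T, W, Z}; M is not in this set.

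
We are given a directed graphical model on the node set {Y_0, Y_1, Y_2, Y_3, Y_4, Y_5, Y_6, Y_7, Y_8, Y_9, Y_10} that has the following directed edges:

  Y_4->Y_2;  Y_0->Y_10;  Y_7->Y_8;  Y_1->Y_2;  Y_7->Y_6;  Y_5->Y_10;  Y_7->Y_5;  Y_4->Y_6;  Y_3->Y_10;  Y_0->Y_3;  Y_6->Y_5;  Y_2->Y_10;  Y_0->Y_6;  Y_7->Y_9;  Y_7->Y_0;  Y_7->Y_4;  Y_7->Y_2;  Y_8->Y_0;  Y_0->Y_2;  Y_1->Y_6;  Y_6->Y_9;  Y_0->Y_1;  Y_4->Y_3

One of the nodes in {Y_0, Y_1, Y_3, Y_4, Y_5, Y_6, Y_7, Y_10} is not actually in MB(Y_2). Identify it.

Y_6

Recall MB(v) = parents ∪ children ∪ spouses, where spouses are the other parents of v's children.
Pa(Y_2) = {Y_0, Y_1, Y_4, Y_7}.
Y_2 has child Y_10.
Parents of each child, excluding Y_2:
  parents(Y_10) \ {Y_2} = {Y_0, Y_3, Y_5}.
MB(Y_2) = {Y_0, Y_1, Y_3, Y_4, Y_5, Y_7, Y_10}.
Y_6 is neither a parent, child, nor co-parent of Y_2, so it does not belong.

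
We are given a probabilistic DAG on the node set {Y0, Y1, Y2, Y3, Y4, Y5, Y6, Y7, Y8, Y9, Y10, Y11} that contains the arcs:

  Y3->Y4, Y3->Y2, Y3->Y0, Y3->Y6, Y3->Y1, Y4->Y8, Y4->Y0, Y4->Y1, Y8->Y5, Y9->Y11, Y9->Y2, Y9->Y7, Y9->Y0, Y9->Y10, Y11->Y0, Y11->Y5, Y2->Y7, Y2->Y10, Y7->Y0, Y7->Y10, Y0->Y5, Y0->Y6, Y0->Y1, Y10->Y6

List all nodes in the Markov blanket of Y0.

{Y1, Y3, Y4, Y5, Y6, Y7, Y8, Y9, Y10, Y11}

Recall MB(v) = parents ∪ children ∪ spouses, where spouses are the other parents of v's children.
Y0 has parents Y3, Y4, Y7, Y9, Y11.
Children of Y0: Y1, Y5, Y6.
Other parents of Y0's children:
  Y5 also has parents Y8, Y11.
  Y6's other parents are Y3, Y10.
  Y1 also has parents Y3, Y4.
Union: {Y3, Y4, Y7, Y9, Y11} ∪ {Y1, Y5, Y6} ∪ {Y3, Y4, Y8, Y10, Y11} = {Y1, Y3, Y4, Y5, Y6, Y7, Y8, Y9, Y10, Y11}.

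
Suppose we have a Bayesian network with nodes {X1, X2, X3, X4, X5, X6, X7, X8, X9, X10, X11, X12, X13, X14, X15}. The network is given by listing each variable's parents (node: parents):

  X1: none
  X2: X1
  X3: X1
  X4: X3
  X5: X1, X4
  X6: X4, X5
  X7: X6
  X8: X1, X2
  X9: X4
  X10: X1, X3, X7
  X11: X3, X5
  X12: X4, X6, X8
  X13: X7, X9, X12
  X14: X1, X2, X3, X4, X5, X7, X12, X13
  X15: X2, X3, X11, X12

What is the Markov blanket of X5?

Children of X5: X6, X11, X14.
X5's parents: X1, X4.
Parents of each child, excluding X5:
  X6: X4
  X11: X3
  X14: X1, X2, X3, X4, X7, X12, X13
So the Markov blanket of X5 is {X1, X2, X3, X4, X6, X7, X11, X12, X13, X14}.

{X1, X2, X3, X4, X6, X7, X11, X12, X13, X14}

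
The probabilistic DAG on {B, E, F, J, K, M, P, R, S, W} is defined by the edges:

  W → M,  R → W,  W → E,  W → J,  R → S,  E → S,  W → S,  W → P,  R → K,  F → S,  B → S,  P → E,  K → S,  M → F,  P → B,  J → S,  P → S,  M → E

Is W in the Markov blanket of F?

Yes

W is a co-parent of F: both are parents of S.
So W ∈ MB(F).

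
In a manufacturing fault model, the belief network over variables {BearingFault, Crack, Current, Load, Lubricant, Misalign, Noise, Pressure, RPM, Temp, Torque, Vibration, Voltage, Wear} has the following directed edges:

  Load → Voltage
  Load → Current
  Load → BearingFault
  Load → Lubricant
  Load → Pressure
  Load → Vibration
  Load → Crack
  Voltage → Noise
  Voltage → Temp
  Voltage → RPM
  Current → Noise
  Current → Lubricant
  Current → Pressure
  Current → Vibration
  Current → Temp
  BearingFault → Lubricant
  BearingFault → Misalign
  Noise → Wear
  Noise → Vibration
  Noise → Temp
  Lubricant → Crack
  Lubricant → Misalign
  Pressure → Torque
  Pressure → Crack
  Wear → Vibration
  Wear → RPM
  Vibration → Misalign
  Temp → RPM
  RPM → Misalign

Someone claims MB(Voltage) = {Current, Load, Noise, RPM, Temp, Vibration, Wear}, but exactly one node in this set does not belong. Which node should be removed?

Ch(Voltage) = {Noise, RPM, Temp}.
Voltage has parent Load.
Co-parents of Voltage (other parents of its children):
  Noise's other parent is Current.
  Temp's other parents are Current, Noise.
  parents(RPM) \ {Voltage} = {Temp, Wear}.
MB(Voltage) = {Current, Load, Noise, RPM, Temp, Wear}.
Vibration is neither a parent, child, nor co-parent of Voltage, so it does not belong.

Vibration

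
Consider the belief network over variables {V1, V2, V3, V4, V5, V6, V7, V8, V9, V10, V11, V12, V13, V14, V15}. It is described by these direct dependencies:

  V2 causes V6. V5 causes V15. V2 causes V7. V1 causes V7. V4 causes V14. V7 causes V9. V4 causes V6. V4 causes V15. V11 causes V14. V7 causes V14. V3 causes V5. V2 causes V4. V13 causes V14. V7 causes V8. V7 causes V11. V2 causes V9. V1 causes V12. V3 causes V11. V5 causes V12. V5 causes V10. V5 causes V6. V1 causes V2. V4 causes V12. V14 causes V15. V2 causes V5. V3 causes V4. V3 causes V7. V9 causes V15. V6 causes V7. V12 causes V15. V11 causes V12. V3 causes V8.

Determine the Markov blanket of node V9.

Parents of V9: V2, V7.
V9's children: V15.
Other parents of V9's children:
  V15 also has parents V4, V5, V12, V14.
MB(V9) = {V2, V4, V5, V7, V12, V14, V15}.

{V2, V4, V5, V7, V12, V14, V15}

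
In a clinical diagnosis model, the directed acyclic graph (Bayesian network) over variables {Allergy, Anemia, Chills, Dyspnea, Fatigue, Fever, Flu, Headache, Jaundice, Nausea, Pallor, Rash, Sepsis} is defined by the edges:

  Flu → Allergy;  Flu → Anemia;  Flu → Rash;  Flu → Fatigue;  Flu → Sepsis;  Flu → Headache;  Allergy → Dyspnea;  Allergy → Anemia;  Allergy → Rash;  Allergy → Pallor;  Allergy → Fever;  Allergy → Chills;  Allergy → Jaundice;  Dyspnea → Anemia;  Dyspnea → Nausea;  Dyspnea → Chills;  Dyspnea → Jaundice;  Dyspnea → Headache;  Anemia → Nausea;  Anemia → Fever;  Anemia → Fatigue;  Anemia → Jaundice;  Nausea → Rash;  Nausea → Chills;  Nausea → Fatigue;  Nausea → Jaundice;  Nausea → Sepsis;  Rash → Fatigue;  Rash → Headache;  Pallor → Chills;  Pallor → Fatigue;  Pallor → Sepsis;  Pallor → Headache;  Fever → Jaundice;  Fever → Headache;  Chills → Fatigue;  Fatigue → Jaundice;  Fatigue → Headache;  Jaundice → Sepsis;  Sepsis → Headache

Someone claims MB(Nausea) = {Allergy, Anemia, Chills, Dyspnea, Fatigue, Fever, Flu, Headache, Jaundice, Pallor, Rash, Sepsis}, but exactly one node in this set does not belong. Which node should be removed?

Headache

The Markov blanket of a node is its parents, its children, and the other parents of its children.
Ch(Nausea) = {Chills, Fatigue, Jaundice, Rash, Sepsis}.
Pa(Nausea) = {Anemia, Dyspnea}.
Co-parents of Nausea (other parents of its children):
  Rash's other parents are Allergy, Flu.
  parents(Chills) \ {Nausea} = {Allergy, Dyspnea, Pallor}.
  Fatigue's other parents are Anemia, Chills, Flu, Pallor, Rash.
  parents(Jaundice) \ {Nausea} = {Allergy, Anemia, Dyspnea, Fatigue, Fever}.
  Sepsis's other parents are Flu, Jaundice, Pallor.
MB(Nausea) = {Allergy, Anemia, Chills, Dyspnea, Fatigue, Fever, Flu, Jaundice, Pallor, Rash, Sepsis}.
Headache is neither a parent, child, nor co-parent of Nausea, so it does not belong.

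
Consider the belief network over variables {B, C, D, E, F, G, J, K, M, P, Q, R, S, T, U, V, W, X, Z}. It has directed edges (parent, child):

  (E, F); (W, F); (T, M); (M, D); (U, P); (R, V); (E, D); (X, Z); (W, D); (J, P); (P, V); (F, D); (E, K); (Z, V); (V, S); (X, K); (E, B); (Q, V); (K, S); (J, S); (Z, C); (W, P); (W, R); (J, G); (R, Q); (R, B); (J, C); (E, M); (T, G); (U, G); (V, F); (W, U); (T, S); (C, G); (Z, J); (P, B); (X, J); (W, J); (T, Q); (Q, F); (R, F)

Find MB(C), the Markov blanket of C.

By definition, MB(C) is built from C's parents, C's children, and the co-parents of C.
Pa(C) = {J, Z}.
Ch(C) = {G}.
For each child, the remaining parents (spouses of C):
  G also has parents J, T, U.
Union: {J, Z} ∪ {G} ∪ {J, T, U} = {G, J, T, U, Z}.

{G, J, T, U, Z}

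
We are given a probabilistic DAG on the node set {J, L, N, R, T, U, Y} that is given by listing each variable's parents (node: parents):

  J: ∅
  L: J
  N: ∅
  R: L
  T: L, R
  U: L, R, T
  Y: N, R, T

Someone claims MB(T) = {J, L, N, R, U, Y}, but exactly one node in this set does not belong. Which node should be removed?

Parents of T: L, R.
Children of T: U, Y.
Parents of each child, excluding T:
  parents(U) \ {T} = {L, R}.
  Y also has parents N, R.
MB(T) = {L, N, R, U, Y}.
J is neither a parent, child, nor co-parent of T, so it does not belong.

J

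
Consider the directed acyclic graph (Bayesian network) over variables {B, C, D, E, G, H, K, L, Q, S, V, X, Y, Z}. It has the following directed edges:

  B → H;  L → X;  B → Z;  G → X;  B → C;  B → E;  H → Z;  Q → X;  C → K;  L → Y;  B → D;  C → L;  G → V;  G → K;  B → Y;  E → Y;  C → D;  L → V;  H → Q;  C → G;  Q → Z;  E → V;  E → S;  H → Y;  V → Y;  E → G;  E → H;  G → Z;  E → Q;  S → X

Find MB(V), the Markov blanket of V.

{B, E, G, H, L, Y}

V has parents E, G, L.
V has child Y.
For each child, the remaining parents (spouses of V):
  Y's other parents are B, E, H, L.
MB(V) = {B, E, G, H, L, Y}.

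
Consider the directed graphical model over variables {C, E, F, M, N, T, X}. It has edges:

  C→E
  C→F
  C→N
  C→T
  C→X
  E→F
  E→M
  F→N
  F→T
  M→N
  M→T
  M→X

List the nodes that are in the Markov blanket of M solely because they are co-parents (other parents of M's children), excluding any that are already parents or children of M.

Children of M: N, T, X.
  N's other parents are C, F.
  T also has parents C, F.
  X also has parent C.
Excluding nodes already adjacent to M (E, N, T, X), the co-parent-only contribution is {C, F}.

{C, F}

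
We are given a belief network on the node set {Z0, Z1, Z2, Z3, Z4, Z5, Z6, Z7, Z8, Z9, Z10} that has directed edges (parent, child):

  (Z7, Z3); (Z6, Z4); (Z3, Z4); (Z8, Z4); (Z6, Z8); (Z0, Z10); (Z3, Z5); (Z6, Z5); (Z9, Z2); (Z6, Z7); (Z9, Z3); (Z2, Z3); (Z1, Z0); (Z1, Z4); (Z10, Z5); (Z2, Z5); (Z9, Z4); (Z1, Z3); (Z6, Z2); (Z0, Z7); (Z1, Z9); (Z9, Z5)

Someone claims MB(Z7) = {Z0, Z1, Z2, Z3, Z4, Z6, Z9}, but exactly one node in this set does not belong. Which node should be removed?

Pa(Z7) = {Z0, Z6}.
Z7 has child Z3.
Parents of each child, excluding Z7:
  Z3 also has parents Z1, Z2, Z9.
MB(Z7) = {Z0, Z1, Z2, Z3, Z6, Z9}.
Z4 is neither a parent, child, nor co-parent of Z7, so it does not belong.

Z4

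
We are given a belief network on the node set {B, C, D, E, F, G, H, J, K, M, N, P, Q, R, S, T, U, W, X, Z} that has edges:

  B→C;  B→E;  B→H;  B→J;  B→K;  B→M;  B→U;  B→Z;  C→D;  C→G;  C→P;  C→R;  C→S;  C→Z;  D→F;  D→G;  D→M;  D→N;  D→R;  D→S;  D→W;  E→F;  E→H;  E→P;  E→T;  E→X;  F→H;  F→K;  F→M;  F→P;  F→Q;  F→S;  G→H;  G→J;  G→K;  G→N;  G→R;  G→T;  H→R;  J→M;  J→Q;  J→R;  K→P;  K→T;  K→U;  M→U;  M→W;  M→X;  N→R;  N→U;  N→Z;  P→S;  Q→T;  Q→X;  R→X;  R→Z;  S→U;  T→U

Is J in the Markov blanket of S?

S's children: U.
S has parents C, D, F, P.
Parents of each child, excluding S:
  parents(U) \ {S} = {B, K, M, N, T}.
MB(S) = {B, C, D, F, K, M, N, P, T, U}; J is not in this set.

No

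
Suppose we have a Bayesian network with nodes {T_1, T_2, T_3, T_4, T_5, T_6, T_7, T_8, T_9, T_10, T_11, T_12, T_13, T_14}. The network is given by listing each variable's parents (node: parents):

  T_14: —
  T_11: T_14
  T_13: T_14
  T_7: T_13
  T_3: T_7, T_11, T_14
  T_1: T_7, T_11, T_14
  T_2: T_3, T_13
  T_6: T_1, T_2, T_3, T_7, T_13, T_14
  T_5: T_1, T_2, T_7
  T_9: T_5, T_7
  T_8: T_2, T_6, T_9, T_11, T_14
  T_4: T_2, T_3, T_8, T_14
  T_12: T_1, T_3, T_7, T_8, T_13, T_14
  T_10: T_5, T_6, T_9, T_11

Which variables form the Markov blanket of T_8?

By definition, MB(T_8) is built from T_8's parents, T_8's children, and the co-parents of T_8.
T_8 has children T_4, T_12.
T_8 has parents T_2, T_6, T_9, T_11, T_14.
Other parents of T_8's children:
  T_4: T_2, T_3, T_14
  T_12: T_1, T_3, T_7, T_13, T_14
Union: {T_2, T_6, T_9, T_11, T_14} ∪ {T_4, T_12} ∪ {T_1, T_2, T_3, T_7, T_13, T_14} = {T_1, T_2, T_3, T_4, T_6, T_7, T_9, T_11, T_12, T_13, T_14}.

{T_1, T_2, T_3, T_4, T_6, T_7, T_9, T_11, T_12, T_13, T_14}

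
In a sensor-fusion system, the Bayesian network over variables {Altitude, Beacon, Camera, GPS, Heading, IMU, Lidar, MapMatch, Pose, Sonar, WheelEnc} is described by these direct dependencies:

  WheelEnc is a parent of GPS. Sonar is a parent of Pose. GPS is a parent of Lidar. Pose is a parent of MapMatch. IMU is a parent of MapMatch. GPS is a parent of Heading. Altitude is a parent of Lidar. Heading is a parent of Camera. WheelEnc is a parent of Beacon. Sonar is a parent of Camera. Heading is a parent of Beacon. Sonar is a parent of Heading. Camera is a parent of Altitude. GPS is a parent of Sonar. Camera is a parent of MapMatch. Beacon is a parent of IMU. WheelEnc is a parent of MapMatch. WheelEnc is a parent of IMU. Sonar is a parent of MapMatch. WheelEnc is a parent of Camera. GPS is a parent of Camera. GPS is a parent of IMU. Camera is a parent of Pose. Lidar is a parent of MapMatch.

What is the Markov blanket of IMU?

The Markov blanket of a node is its parents, its children, and the other parents of its children.
Parents of IMU: Beacon, GPS, WheelEnc.
IMU has child MapMatch.
For each child, the remaining parents (spouses of IMU):
  MapMatch: Camera, Lidar, Pose, Sonar, WheelEnc
So the Markov blanket of IMU is {Beacon, Camera, GPS, Lidar, MapMatch, Pose, Sonar, WheelEnc}.

{Beacon, Camera, GPS, Lidar, MapMatch, Pose, Sonar, WheelEnc}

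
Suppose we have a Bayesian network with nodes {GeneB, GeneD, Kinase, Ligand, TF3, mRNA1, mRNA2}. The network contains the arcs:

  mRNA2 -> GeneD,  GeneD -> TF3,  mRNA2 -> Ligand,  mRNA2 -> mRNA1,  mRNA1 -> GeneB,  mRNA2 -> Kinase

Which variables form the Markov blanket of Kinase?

Kinase's parents: mRNA2.
Kinase's children: none.
Kinase has no children, so there are no co-parents.
MB(Kinase) = {mRNA2}.

{mRNA2}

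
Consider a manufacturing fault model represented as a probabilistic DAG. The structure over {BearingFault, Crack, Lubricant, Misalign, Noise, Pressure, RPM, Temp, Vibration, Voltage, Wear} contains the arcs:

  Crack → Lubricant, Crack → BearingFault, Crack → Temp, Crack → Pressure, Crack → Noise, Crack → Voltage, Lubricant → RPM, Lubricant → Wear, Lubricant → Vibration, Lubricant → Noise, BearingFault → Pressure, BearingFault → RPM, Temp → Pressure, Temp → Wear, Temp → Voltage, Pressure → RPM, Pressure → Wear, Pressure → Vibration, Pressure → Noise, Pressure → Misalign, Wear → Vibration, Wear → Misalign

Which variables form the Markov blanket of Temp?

Pa(Temp) = {Crack}.
Temp's children: Pressure, Voltage, Wear.
Co-parents of Temp (other parents of its children):
  Pressure's other parents are BearingFault, Crack.
  Wear also has parents Lubricant, Pressure.
  Voltage's other parent is Crack.
MB(Temp) = {BearingFault, Crack, Lubricant, Pressure, Voltage, Wear}.

{BearingFault, Crack, Lubricant, Pressure, Voltage, Wear}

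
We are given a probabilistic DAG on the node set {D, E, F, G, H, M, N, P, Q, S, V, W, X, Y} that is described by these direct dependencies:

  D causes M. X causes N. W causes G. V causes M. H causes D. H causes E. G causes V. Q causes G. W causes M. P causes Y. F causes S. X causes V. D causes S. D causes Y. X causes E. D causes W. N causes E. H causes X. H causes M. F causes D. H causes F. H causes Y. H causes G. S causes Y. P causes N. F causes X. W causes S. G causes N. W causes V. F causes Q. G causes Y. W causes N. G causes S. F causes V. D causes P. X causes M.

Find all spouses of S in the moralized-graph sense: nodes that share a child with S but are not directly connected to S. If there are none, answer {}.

Children of S: Y.
  parents(Y) \ {S} = {D, G, H, P}.
Excluding nodes already adjacent to S (D, F, G, W, Y), the co-parent-only contribution is {H, P}.

{H, P}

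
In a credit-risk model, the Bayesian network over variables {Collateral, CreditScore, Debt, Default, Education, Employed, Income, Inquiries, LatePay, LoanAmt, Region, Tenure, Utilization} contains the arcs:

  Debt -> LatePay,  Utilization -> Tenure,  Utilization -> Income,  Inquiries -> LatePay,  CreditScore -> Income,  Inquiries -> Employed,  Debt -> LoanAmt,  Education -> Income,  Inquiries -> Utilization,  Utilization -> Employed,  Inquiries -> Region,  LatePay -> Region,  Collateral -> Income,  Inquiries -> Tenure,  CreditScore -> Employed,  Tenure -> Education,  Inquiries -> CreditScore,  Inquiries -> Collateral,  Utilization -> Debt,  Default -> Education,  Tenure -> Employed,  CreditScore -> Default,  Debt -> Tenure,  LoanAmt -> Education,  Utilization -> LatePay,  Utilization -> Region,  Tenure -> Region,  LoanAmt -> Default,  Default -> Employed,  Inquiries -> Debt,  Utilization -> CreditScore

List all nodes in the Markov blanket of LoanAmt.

The Markov blanket of a node is its parents, its children, and the other parents of its children.
Children of LoanAmt: Default, Education.
LoanAmt has parent Debt.
Co-parents of LoanAmt (other parents of its children):
  parents(Default) \ {LoanAmt} = {CreditScore}.
  parents(Education) \ {LoanAmt} = {Default, Tenure}.
Taking the union gives {CreditScore, Debt, Default, Education, Tenure}.

{CreditScore, Debt, Default, Education, Tenure}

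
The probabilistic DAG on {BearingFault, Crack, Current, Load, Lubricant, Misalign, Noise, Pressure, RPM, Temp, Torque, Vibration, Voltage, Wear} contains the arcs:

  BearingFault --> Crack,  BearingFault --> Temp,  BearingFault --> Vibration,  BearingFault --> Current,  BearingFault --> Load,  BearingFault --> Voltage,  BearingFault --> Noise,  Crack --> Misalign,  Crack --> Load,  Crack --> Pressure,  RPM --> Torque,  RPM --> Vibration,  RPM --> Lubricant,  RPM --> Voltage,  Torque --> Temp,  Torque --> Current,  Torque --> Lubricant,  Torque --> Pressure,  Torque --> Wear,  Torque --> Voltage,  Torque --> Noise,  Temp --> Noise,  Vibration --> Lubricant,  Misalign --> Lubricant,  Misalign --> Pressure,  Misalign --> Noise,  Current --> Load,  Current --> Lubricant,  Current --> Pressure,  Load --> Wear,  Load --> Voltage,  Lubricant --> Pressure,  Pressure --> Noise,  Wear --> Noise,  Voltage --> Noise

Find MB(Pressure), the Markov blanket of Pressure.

{BearingFault, Crack, Current, Lubricant, Misalign, Noise, Temp, Torque, Voltage, Wear}

Ch(Pressure) = {Noise}.
Pressure's parents: Crack, Current, Lubricant, Misalign, Torque.
For each child, the remaining parents (spouses of Pressure):
  Noise's other parents are BearingFault, Misalign, Temp, Torque, Voltage, Wear.
Union: {Crack, Current, Lubricant, Misalign, Torque} ∪ {Noise} ∪ {BearingFault, Misalign, Temp, Torque, Voltage, Wear} = {BearingFault, Crack, Current, Lubricant, Misalign, Noise, Temp, Torque, Voltage, Wear}.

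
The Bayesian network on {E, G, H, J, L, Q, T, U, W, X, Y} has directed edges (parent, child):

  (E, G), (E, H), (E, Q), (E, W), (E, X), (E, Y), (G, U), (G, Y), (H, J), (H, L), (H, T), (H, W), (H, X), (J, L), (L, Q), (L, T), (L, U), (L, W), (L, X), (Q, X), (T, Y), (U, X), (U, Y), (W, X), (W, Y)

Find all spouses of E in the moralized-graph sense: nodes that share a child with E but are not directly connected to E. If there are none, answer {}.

Children of E: G, H, Q, W, X, Y.
  G: —
  H: —
  Q: L
  W: H, L
  X: H, L, Q, U, W
  Y: G, T, U, W
Excluding nodes already adjacent to E (G, H, Q, W, X, Y), the co-parent-only contribution is {L, T, U}.

{L, T, U}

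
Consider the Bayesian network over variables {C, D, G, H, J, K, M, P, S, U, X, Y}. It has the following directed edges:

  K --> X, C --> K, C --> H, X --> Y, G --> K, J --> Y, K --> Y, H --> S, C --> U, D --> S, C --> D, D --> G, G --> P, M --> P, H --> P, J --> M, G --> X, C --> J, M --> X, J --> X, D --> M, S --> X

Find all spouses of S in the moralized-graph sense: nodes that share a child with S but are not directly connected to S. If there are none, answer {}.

{G, J, K, M}

Children of S: X.
  parents(X) \ {S} = {G, J, K, M}.
Excluding nodes already adjacent to S (D, H, X), the co-parent-only contribution is {G, J, K, M}.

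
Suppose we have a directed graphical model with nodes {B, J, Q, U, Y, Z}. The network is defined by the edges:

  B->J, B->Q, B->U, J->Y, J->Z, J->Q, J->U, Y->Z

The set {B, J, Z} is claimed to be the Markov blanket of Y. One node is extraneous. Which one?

Y's parents: J.
Children of Y: Z.
Co-parents of Y (other parents of its children):
  Z: J
MB(Y) = {J, Z}.
B is neither a parent, child, nor co-parent of Y, so it does not belong.

B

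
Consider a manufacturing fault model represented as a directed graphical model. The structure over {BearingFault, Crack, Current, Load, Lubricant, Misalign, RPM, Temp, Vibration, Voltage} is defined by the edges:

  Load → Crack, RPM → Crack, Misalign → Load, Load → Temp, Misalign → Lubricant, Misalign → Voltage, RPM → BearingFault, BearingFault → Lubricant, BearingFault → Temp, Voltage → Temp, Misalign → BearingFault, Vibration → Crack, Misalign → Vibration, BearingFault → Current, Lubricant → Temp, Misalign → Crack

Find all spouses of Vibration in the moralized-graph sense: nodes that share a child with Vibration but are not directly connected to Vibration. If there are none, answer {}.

{Load, RPM}

Children of Vibration: Crack.
  Crack: Load, Misalign, RPM
Excluding nodes already adjacent to Vibration (Crack, Misalign), the co-parent-only contribution is {Load, RPM}.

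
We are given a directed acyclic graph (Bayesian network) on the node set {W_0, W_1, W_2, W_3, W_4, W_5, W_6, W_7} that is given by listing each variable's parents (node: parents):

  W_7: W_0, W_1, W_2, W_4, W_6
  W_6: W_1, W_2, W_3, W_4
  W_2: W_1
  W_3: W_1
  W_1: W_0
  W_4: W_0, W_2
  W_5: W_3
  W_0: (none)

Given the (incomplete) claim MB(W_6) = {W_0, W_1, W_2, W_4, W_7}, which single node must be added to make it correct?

By definition, MB(W_6) is built from W_6's parents, W_6's children, and the co-parents of W_6.
Pa(W_6) = {W_1, W_2, W_3, W_4}.
Ch(W_6) = {W_7}.
Parents of each child, excluding W_6:
  W_7: W_0, W_1, W_2, W_4
MB(W_6) = {W_0, W_1, W_2, W_3, W_4, W_7}.
Comparing with the claimed set, W_3 is missing.

W_3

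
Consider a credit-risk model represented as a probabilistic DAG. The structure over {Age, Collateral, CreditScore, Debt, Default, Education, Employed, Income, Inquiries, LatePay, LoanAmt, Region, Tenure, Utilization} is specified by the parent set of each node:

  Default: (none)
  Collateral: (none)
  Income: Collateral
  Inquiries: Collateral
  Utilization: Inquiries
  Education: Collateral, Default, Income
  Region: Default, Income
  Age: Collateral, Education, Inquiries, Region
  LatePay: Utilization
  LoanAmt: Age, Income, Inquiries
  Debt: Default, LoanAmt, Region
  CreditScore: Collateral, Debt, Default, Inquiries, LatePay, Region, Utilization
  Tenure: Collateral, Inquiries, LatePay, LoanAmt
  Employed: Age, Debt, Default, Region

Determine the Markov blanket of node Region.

A node's Markov blanket = Pa ∪ Ch ∪ (parents of Ch other than the node itself).
Region's children: Age, CreditScore, Debt, Employed.
Region's parents: Default, Income.
Parents of each child, excluding Region:
  Age's other parents are Collateral, Education, Inquiries.
  parents(Debt) \ {Region} = {Default, LoanAmt}.
  parents(CreditScore) \ {Region} = {Collateral, Debt, Default, Inquiries, LatePay, Utilization}.
  parents(Employed) \ {Region} = {Age, Debt, Default}.
So the Markov blanket of Region is {Age, Collateral, CreditScore, Debt, Default, Education, Employed, Income, Inquiries, LatePay, LoanAmt, Utilization}.

{Age, Collateral, CreditScore, Debt, Default, Education, Employed, Income, Inquiries, LatePay, LoanAmt, Utilization}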